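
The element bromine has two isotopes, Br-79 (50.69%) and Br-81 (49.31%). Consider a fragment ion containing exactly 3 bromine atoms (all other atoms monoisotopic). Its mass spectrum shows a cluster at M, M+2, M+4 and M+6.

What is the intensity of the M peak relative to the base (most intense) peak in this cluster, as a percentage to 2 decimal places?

34.27%

Term probabilities: M 0.1302, M+2 0.3801, M+4 0.3698, M+6 0.1199. Base peak = M+2.
P(M+2) = C(3,1) × 0.5069^2 × 0.4931^1 = 3 × 0.25694761 × 0.4931 = 0.380103 (base)
P(M) = C(3,0) × 0.5069^3 × 0.4931^0 = 1 × 0.13024674 × 1.0000 = 0.130247
Relative intensity = 0.130247 / 0.380103 × 100 = 34.27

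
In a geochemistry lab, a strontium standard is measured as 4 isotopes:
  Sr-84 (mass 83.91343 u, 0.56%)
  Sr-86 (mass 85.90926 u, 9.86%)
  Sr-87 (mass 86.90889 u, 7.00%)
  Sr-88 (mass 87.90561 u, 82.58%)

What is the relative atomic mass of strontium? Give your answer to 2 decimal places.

87.62 u

Average mass = Σ (abundance × isotope mass) = 0.0056 × 83.91343 + 0.0986 × 85.90926 + 0.0700 × 86.90889 + 0.8258 × 87.90561
= 0.469915 + 8.470653 + 6.083622 + 72.592453 = 87.616643 u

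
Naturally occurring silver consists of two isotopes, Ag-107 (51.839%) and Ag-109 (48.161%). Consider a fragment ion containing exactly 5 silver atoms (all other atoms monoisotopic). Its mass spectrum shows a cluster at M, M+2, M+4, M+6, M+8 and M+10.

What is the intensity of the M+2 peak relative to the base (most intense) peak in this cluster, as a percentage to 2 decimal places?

53.82%

Term probabilities: M 0.0374, M+2 0.1739, M+4 0.3231, M+6 0.3002, M+8 0.1394, M+10 0.0259. Base peak = M+4.
P(M+4) = C(5,2) × 0.51839^3 × 0.48161^2 = 10 × 0.13930601 × 0.23194819 = 0.323118 (base)
P(M+2) = C(5,1) × 0.51839^4 × 0.48161^1 = 5 × 0.07221484 × 0.48161 = 0.173897
Relative intensity = 0.173897 / 0.323118 × 100 = 53.82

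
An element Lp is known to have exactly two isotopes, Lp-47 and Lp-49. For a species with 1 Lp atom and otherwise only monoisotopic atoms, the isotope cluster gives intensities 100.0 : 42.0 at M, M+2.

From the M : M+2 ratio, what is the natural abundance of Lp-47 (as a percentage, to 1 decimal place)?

If p is the fraction of Lp that is Lp-47, then I(M+2)/I(M) = [C(1,1)·p^0·(1−p)] / p^1 = 1·(1−p)/p = 42.0/100.0 = 0.4200
(1−p)/p = 0.4200/1 = 0.4200  ⇒  p = 1/(1 + 0.4200) = 0.7042
Lp-47: 70.4%, Lp-49: 29.6%.

70.4%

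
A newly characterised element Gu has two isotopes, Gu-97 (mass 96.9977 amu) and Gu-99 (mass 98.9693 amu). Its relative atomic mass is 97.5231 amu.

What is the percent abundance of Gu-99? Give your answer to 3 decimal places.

With x = fraction of Gu-97 (so Gu-99 is 1 − x):
96.9977·x + 98.9693·(1 − x) = 97.5231
(96.9977 − 98.9693)·x = 97.5231 − 98.9693
x = -1.4462 / -1.9716 = 0.73352 → 73.352% Gu-97, 26.648% Gu-99.

26.648%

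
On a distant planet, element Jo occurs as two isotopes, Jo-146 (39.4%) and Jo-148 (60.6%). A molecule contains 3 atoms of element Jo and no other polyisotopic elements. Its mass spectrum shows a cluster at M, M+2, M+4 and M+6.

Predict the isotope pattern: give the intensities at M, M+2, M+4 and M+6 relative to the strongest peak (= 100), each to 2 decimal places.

Expanding (0.394 + 0.606)^3:
P(M) = 0.394^3 = 0.061163
P(M+2) = 3 × 0.394^2 × 0.606^1 = 0.282219
P(M+4) = 3 × 0.394^1 × 0.606^2 = 0.434073
P(M+6) = 0.606^3 = 0.222545
The M+4 peak is largest (0.434073); scaling to 100 gives 14.09 : 65.02 : 100.00 : 51.27.

14.09 : 65.02 : 100.00 : 51.27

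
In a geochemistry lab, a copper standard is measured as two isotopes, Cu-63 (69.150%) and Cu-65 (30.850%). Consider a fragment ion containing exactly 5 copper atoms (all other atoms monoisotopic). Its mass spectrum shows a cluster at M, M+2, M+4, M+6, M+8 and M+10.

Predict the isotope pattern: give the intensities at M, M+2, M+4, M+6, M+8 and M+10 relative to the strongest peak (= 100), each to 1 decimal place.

44.8 : 100.0 : 89.2 : 39.8 : 8.9 : 0.8

Expanding (0.69150 + 0.30850)^5:
P(M) = 0.69150^5 = 0.158111
P(M+2) = 5 × 0.69150^4 × 0.30850^1 = 0.352691
P(M+4) = 10 × 0.69150^3 × 0.30850^2 = 0.314693
P(M+6) = 10 × 0.69150^2 × 0.30850^3 = 0.140394
P(M+8) = 5 × 0.69150^1 × 0.30850^4 = 0.031317
P(M+10) = 0.30850^5 = 0.002794
The M+2 peak is largest (0.352691); scaling to 100 gives 44.8 : 100.0 : 89.2 : 39.8 : 8.9 : 0.8.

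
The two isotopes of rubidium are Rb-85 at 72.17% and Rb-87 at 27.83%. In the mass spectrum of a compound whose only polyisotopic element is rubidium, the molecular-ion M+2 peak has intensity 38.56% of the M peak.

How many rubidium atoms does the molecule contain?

1

With n Rb atoms, P(M+2)/P(M) = C(n,1)·p^(n−1)q / p^n = n·q/p = n · 0.2783/0.7217.
n = 0.3856 × 0.7217/0.2783 = 1.00 ≈ 1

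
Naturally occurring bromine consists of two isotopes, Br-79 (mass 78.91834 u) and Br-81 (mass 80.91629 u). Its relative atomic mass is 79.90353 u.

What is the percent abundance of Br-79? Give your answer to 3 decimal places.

With x = fraction of Br-79 (so Br-81 is 1 − x):
78.91834·x + 80.91629·(1 − x) = 79.90353
(78.91834 − 80.91629)·x = 79.90353 − 80.91629
x = -1.01276 / -1.99795 = 0.50690 → 50.690% Br-79, 49.310% Br-81.

50.690%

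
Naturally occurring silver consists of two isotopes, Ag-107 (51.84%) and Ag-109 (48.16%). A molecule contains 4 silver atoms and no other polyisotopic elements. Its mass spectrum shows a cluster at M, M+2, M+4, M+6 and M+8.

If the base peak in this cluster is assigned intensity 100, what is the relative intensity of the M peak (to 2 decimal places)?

19.31

Binomial terms of (0.5184 + 0.4816)^4: M 0.0722, M+2 0.2684, M+4 0.3740, M+6 0.2316, M+8 0.0538 → M+4 is the base peak.
P(M+4) = C(4,2) × 0.5184^2 × 0.4816^2 = 6 × 0.26873856 × 0.23193856 = 0.373985 (base)
P(M) = C(4,0) × 0.5184^4 × 0.4816^0 = 1 × 0.07222041 × 1.0000 = 0.072220
Relative intensity = 0.072220 / 0.373985 × 100 = 19.31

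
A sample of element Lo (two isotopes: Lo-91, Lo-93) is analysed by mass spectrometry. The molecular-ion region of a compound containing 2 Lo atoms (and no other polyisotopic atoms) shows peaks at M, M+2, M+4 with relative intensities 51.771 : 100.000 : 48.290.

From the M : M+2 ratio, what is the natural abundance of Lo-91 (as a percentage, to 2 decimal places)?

If p is the fraction of Lo that is Lo-91, then I(M+2)/I(M) = [C(2,1)·p^1·(1−p)] / p^2 = 2·(1−p)/p = 100.000/51.771 = 1.9316
(1−p)/p = 1.9316/2 = 0.9658  ⇒  p = 1/(1 + 0.9658) = 0.5087
Lo-91: 50.87%, Lo-93: 49.13%.

50.87%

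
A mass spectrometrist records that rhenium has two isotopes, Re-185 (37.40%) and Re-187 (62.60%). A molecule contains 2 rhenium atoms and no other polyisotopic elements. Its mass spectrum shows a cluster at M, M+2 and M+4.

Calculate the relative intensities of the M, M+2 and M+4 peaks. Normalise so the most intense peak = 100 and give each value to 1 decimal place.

Each Re atom is independently Re-185 (p = 0.3740) or Re-187 (q = 0.6260); the cluster is the binomial expansion (p + q)^2.
P(M) = 0.3740^2 = 0.139876
P(M+2) = 2 × 0.3740^1 × 0.6260^1 = 0.468248
P(M+4) = 0.6260^2 = 0.391876
The M+2 peak is largest (0.468248); scaling to 100 gives 29.9 : 100.0 : 83.7.

29.9 : 100.0 : 83.7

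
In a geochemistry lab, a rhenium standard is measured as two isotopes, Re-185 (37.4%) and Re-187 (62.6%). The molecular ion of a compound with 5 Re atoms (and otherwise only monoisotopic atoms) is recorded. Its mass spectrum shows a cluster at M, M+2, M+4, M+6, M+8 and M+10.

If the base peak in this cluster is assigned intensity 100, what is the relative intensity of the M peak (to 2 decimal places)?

Binomial terms of (0.374 + 0.626)^5: M 0.0073, M+2 0.0612, M+4 0.2050, M+6 0.3431, M+8 0.2872, M+10 0.0961 → M+6 is the base peak.
P(M+6) = C(5,3) × 0.374^2 × 0.626^3 = 10 × 0.139876 × 0.24531438 = 0.343136 (base)
P(M) = C(5,0) × 0.374^5 × 0.626^0 = 1 × 0.00731742 × 1.0000 = 0.007317
Relative intensity = 0.007317 / 0.343136 × 100 = 2.13

2.13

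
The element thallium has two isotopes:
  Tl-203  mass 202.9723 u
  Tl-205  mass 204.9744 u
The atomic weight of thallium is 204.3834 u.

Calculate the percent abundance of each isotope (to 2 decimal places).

Tl-203: 29.52%, Tl-205: 70.48%

Writing the weighted mean with unknown fraction x of Tl-203:
202.9723·x + 204.9744·(1 − x) = 204.3834
(202.9723 − 204.9744)·x = 204.3834 − 204.9744
x = -0.5910 / -2.0021 = 0.29519 → 29.52% Tl-203, 70.48% Tl-205.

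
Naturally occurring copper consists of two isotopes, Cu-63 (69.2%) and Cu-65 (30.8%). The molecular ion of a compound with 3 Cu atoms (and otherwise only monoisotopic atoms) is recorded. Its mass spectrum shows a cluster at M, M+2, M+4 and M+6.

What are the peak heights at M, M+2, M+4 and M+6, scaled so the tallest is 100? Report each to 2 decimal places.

74.89 : 100.00 : 44.51 : 6.60

Each Cu atom is independently Cu-63 (p = 0.692) or Cu-65 (q = 0.308); the cluster is the binomial expansion (p + q)^3.
P(M) = 0.692^3 = 0.331374
P(M+2) = 3 × 0.692^2 × 0.308^1 = 0.442470
P(M+4) = 3 × 0.692^1 × 0.308^2 = 0.196938
P(M+6) = 0.308^3 = 0.029218
The M+2 peak is largest (0.442470); scaling to 100 gives 74.89 : 100.00 : 44.51 : 6.60.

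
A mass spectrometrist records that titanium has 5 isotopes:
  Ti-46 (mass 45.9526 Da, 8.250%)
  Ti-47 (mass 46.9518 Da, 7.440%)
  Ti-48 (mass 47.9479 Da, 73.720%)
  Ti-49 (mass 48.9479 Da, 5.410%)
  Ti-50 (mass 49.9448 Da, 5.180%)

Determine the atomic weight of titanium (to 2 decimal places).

47.87 Da

Weight each isotope mass by its fractional abundance: 0.08250 × 45.9526 + 0.07440 × 46.9518 + 0.73720 × 47.9479 + 0.05410 × 48.9479 + 0.05180 × 49.9448
= 3.79109 + 3.49321 + 35.34719 + 2.64808 + 2.58714 = 47.86671 Da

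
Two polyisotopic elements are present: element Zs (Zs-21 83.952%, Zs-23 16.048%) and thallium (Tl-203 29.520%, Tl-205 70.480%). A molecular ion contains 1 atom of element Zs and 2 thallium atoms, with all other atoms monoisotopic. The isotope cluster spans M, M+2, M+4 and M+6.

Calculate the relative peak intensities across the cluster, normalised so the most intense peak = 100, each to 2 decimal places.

Element Zs pattern (n=1): 0.83952 : 0.16048
Thallium pattern (n=2): 0.08714304 : 0.41611392 : 0.49674304
Convolve the two distributions (both contribute in 2-u steps):
  M: 0.83952×0.08714304 = 0.073158
  M+2: 0.83952×0.41611392 + 0.16048×0.08714304 = 0.363321
  M+4: 0.83952×0.49674304 + 0.16048×0.41611392 = 0.483804
  M+6: 0.16048×0.49674304 = 0.079717
Scale to base peak (0.483804) = 100: 15.12 : 75.10 : 100.00 : 16.48

15.12 : 75.10 : 100.00 : 16.48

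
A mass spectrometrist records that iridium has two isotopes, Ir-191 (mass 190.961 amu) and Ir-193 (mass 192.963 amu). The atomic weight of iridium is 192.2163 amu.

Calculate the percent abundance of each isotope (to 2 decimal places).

Let x be the fractional abundance of Ir-191; then Ir-193 has abundance 1 − x.
190.961·x + 192.963·(1 − x) = 192.2163
(190.961 − 192.963)·x = 192.2163 − 192.963
x = -0.7467 / -2.002 = 0.37298 → 37.30% Ir-191, 62.70% Ir-193.

Ir-191: 37.30%, Ir-193: 62.70%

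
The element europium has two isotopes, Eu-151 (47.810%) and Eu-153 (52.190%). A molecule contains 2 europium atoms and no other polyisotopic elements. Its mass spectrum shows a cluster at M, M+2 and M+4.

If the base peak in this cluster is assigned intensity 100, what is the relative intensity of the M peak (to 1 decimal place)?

45.8

Binomial terms of (0.47810 + 0.52190)^2: M 0.2286, M+2 0.4990, M+4 0.2724 → M+2 is the base peak.
P(M+2) = C(2,1) × 0.47810^1 × 0.52190^1 = 2 × 0.4781 × 0.5219 = 0.499041 (base)
P(M) = C(2,0) × 0.47810^2 × 0.52190^0 = 1 × 0.22857961 × 1.0000 = 0.228580
Relative intensity = 0.228580 / 0.499041 × 100 = 45.8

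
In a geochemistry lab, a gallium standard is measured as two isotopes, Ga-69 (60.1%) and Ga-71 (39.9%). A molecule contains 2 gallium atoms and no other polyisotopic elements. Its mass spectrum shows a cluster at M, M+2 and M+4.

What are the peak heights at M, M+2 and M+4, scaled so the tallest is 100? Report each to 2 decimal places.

75.31 : 100.00 : 33.19

Expanding (0.601 + 0.399)^2:
P(M) = 0.601^2 = 0.361201
P(M+2) = 2 × 0.601^1 × 0.399^1 = 0.479598
P(M+4) = 0.399^2 = 0.159201
The M+2 peak is largest (0.479598); scaling to 100 gives 75.31 : 100.00 : 33.19.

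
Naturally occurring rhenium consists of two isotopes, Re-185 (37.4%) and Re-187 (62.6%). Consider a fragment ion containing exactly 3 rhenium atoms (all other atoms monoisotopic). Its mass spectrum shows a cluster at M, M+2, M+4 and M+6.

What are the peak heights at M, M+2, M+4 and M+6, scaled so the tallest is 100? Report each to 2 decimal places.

11.90 : 59.74 : 100.00 : 55.79

The 3 Re atoms are independent, so intensities follow the terms of (0.374 + 0.626)^3.
P(M) = 0.374^3 = 0.052314
P(M+2) = 3 × 0.374^2 × 0.626^1 = 0.262687
P(M+4) = 3 × 0.374^1 × 0.626^2 = 0.439685
P(M+6) = 0.626^3 = 0.245314
The M+4 peak is largest (0.439685); scaling to 100 gives 11.90 : 59.74 : 100.00 : 55.79.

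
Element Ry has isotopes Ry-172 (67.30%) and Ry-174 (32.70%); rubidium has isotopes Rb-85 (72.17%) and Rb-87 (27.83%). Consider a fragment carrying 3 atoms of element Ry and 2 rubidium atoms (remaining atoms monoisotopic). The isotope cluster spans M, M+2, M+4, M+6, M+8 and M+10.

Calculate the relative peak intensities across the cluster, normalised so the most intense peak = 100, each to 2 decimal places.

Element Ry pattern (n=3): 0.30482122 : 0.44432335 : 0.21588965 : 0.03496578
Rubidium pattern (n=2): 0.52085089 : 0.40169822 : 0.07745089
Convolve the two distributions (both contribute in 2-u steps):
  M: 0.30482122×0.52085089 = 0.158766
  M+2: 0.30482122×0.40169822 + 0.44432335×0.52085089 = 0.353872
  M+4: 0.30482122×0.07745089 + 0.44432335×0.40169822 + 0.21588965×0.52085089 = 0.314539
  M+6: 0.44432335×0.07745089 + 0.21588965×0.40169822 + 0.03496578×0.52085089 = 0.139348
  M+8: 0.21588965×0.07745089 + 0.03496578×0.40169822 = 0.030767
  M+10: 0.03496578×0.07745089 = 0.002708
Scale to base peak (0.353872) = 100: 44.87 : 100.00 : 88.88 : 39.38 : 8.69 : 0.77

44.87 : 100.00 : 88.88 : 39.38 : 8.69 : 0.77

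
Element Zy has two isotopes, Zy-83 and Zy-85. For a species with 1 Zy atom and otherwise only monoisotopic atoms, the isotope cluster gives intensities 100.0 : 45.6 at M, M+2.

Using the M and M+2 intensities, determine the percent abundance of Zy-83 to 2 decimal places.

68.68%

Let p = fractional abundance of Zy-83. I(M+2)/I(M) = [C(1,1)·p^0·(1−p)] / p^1 = 1·(1−p)/p = 45.6/100.0 = 0.4560
(1−p)/p = 0.4560/1 = 0.4560  ⇒  p = 1/(1 + 0.4560) = 0.6868
Zy-83: 68.68%, Zy-85: 31.32%.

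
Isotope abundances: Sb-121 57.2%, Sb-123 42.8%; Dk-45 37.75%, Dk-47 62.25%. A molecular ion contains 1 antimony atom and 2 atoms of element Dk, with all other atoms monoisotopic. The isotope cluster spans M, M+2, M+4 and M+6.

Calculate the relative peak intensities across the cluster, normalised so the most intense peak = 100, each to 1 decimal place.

19.3 : 78.0 : 100.0 : 39.2

Antimony pattern (n=1): 0.5720 : 0.4280
Element Dk pattern (n=2): 0.14250625 : 0.4699875 : 0.38750625
Convolve the two distributions (both contribute in 2-u steps):
  M: 0.5720×0.14250625 = 0.081514
  M+2: 0.5720×0.4699875 + 0.4280×0.14250625 = 0.329826
  M+4: 0.5720×0.38750625 + 0.4280×0.4699875 = 0.422808
  M+6: 0.4280×0.38750625 = 0.165853
Scale to base peak (0.422808) = 100: 19.3 : 78.0 : 100.0 : 39.2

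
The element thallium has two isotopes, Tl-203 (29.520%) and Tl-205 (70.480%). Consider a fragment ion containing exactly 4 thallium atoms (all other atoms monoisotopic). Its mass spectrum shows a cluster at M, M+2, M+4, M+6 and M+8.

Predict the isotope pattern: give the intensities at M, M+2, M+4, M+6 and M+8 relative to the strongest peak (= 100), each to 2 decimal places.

1.84 : 17.54 : 62.83 : 100.00 : 59.69

Each Tl atom is independently Tl-203 (p = 0.29520) or Tl-205 (q = 0.70480); the cluster is the binomial expansion (p + q)^4.
P(M) = 0.29520^4 = 0.007594
P(M+2) = 4 × 0.29520^3 × 0.70480^1 = 0.072523
P(M+4) = 6 × 0.29520^2 × 0.70480^2 = 0.259726
P(M+6) = 4 × 0.29520^1 × 0.70480^3 = 0.413403
P(M+8) = 0.70480^4 = 0.246754
The M+6 peak is largest (0.413403); scaling to 100 gives 1.84 : 17.54 : 62.83 : 100.00 : 59.69.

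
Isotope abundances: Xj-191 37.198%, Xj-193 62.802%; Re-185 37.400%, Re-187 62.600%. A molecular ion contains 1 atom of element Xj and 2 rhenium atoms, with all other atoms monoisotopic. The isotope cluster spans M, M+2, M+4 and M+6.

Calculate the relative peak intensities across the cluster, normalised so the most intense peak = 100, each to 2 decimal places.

Element Xj pattern (n=1): 0.37198 : 0.62802
Rhenium pattern (n=2): 0.139876 : 0.468248 : 0.391876
Convolve the two distributions (both contribute in 2-u steps):
  M: 0.37198×0.139876 = 0.052031
  M+2: 0.37198×0.468248 + 0.62802×0.139876 = 0.262024
  M+4: 0.37198×0.391876 + 0.62802×0.468248 = 0.439839
  M+6: 0.62802×0.391876 = 0.246106
Scale to base peak (0.439839) = 100: 11.83 : 59.57 : 100.00 : 55.95

11.83 : 59.57 : 100.00 : 55.95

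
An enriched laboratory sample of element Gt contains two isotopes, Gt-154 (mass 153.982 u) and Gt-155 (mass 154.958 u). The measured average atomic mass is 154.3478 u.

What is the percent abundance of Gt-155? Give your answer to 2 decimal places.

Writing the weighted mean with unknown fraction x of Gt-154:
153.982·x + 154.958·(1 − x) = 154.3478
(153.982 − 154.958)·x = 154.3478 − 154.958
x = -0.6102 / -0.976 = 0.62520 → 62.52% Gt-154, 37.48% Gt-155.

37.48%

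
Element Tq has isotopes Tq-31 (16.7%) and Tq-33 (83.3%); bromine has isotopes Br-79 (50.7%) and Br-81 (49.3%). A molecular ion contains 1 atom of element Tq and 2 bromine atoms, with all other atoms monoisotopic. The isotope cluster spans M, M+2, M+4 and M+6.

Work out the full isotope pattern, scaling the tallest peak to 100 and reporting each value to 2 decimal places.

9.39 : 65.12 : 100.00 : 44.30

Element Tq pattern (n=1): 0.1670 : 0.8330
Bromine pattern (n=2): 0.257049 : 0.499902 : 0.243049
Convolve the two distributions (both contribute in 2-u steps):
  M: 0.1670×0.257049 = 0.042927
  M+2: 0.1670×0.499902 + 0.8330×0.257049 = 0.297605
  M+4: 0.1670×0.243049 + 0.8330×0.499902 = 0.457008
  M+6: 0.8330×0.243049 = 0.202460
Scale to base peak (0.457008) = 100: 9.39 : 65.12 : 100.00 : 44.30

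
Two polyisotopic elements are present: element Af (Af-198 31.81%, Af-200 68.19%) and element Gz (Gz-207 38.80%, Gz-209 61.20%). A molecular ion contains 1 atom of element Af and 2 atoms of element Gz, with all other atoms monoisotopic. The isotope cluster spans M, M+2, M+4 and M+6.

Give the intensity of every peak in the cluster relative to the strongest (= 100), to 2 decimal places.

Element Af pattern (n=1): 0.3181 : 0.6819
Element Gz pattern (n=2): 0.150544 : 0.474912 : 0.374544
Convolve the two distributions (both contribute in 2-u steps):
  M: 0.3181×0.150544 = 0.047888
  M+2: 0.3181×0.474912 + 0.6819×0.150544 = 0.253725
  M+4: 0.3181×0.374544 + 0.6819×0.474912 = 0.442985
  M+6: 0.6819×0.374544 = 0.255402
Scale to base peak (0.442985) = 100: 10.81 : 57.28 : 100.00 : 57.65

10.81 : 57.28 : 100.00 : 57.65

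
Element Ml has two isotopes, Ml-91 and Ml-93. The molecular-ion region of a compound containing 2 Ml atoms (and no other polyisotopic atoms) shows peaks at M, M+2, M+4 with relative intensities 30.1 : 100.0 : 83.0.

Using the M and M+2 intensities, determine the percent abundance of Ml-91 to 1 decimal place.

If p is the fraction of Ml that is Ml-91, then I(M+2)/I(M) = [C(2,1)·p^1·(1−p)] / p^2 = 2·(1−p)/p = 100.0/30.1 = 3.3223
(1−p)/p = 3.3223/2 = 1.6611  ⇒  p = 1/(1 + 1.6611) = 0.3758
Ml-91: 37.6%, Ml-93: 62.4%.

37.6%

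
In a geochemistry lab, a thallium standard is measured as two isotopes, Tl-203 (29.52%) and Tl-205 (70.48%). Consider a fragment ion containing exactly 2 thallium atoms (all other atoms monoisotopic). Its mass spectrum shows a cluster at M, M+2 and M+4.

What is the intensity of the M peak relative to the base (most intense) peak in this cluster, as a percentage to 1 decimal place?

Binomial terms of (0.2952 + 0.7048)^2: M 0.0871, M+2 0.4161, M+4 0.4967 → M+4 is the base peak.
P(M+4) = C(2,2) × 0.2952^0 × 0.7048^2 = 1 × 1.0000 × 0.49674304 = 0.496743 (base)
P(M) = C(2,0) × 0.2952^2 × 0.7048^0 = 1 × 0.08714304 × 1.0000 = 0.087143
Relative intensity = 0.087143 / 0.496743 × 100 = 17.5

17.5%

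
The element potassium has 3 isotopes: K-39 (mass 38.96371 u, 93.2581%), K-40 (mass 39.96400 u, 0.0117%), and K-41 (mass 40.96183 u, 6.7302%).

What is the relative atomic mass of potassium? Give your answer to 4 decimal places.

39.0983 u

Weight each isotope mass by its fractional abundance: 0.932581 × 38.96371 + 0.000117 × 39.96400 + 0.067302 × 40.96183
= 36.336816 + 0.004676 + 2.756813 = 39.098305 u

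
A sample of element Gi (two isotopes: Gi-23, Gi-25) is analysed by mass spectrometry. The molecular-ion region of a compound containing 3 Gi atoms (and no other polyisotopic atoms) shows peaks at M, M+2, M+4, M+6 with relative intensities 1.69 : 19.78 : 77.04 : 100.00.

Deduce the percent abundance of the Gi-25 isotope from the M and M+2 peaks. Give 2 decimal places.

Write p for the Gi-23 fraction. I(M+2)/I(M) = [C(3,1)·p^2·(1−p)] / p^3 = 3·(1−p)/p = 19.78/1.69 = 11.7041
(1−p)/p = 11.7041/3 = 3.9014  ⇒  p = 1/(1 + 3.9014) = 0.2040
Gi-23: 20.40%, Gi-25: 79.60%.

79.60%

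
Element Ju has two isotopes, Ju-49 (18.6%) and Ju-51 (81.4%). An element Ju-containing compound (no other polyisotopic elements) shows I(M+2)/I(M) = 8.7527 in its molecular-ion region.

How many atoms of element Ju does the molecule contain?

2

With n Ju atoms, P(M+2)/P(M) = C(n,1)·p^(n−1)q / p^n = n·q/p = n · 0.814/0.186.
n = 8.7527 × 0.186/0.814 = 2.00 ≈ 2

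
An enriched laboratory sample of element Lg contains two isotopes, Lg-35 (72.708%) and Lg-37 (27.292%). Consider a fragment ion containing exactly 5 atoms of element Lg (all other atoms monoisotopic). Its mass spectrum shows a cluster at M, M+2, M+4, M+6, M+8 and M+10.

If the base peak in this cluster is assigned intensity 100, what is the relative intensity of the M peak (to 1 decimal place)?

53.3

Binomial terms of (0.72708 + 0.27292)^5: M 0.2032, M+2 0.3814, M+4 0.2863, M+6 0.1075, M+8 0.0202, M+10 0.0015 → M+2 is the base peak.
P(M+2) = C(5,1) × 0.72708^4 × 0.27292^1 = 5 × 0.27946588 × 0.27292 = 0.381359 (base)
P(M) = C(5,0) × 0.72708^5 × 0.27292^0 = 1 × 0.20319405 × 1.0000 = 0.203194
Relative intensity = 0.203194 / 0.381359 × 100 = 53.3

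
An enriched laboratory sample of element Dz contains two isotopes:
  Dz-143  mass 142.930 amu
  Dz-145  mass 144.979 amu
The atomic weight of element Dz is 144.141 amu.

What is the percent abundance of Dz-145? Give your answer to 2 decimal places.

59.10%

Let x be the fractional abundance of Dz-143; then Dz-145 has abundance 1 − x.
142.930·x + 144.979·(1 − x) = 144.141
(142.930 − 144.979)·x = 144.141 − 144.979
x = -0.838 / -2.049 = 0.40898 → 40.90% Dz-143, 59.10% Dz-145.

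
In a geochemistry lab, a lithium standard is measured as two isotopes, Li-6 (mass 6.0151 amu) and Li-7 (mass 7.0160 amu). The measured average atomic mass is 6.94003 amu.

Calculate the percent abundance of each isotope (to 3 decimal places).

Writing the weighted mean with unknown fraction x of Li-6:
6.0151·x + 7.0160·(1 − x) = 6.94003
(6.0151 − 7.0160)·x = 6.94003 − 7.0160
x = -0.07597 / -1.0009 = 0.07590 → 7.590% Li-6, 92.410% Li-7.

Li-6: 7.590%, Li-7: 92.410%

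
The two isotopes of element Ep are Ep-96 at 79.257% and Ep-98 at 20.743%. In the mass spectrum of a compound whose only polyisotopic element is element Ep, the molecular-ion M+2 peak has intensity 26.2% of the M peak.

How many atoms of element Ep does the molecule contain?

1

The M+2/M ratio from n Ep atoms is n · q/p = n · 0.20743/0.79257.
n = 0.262 × 0.79257/0.20743 = 1.00 ≈ 1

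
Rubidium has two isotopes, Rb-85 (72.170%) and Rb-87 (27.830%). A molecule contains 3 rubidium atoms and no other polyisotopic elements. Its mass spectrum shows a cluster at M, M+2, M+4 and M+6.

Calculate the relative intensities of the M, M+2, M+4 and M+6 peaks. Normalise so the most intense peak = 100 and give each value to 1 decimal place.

Expanding (0.72170 + 0.27830)^3:
P(M) = 0.72170^3 = 0.375898
P(M+2) = 3 × 0.72170^2 × 0.27830^1 = 0.434858
P(M+4) = 3 × 0.72170^1 × 0.27830^2 = 0.167689
P(M+6) = 0.27830^3 = 0.021555
The M+2 peak is largest (0.434858); scaling to 100 gives 86.4 : 100.0 : 38.6 : 5.0.

86.4 : 100.0 : 38.6 : 5.0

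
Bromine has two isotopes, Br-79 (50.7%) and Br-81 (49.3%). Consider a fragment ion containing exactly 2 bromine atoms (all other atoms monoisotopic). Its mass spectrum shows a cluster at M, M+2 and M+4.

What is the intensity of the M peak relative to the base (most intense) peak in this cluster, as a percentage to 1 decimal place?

51.4%

(0.507 + 0.493)^2 gives M 0.2570, M+2 0.4999, M+4 0.2430; the largest is M+2.
P(M+2) = C(2,1) × 0.507^1 × 0.493^1 = 2 × 0.5070 × 0.4930 = 0.499902 (base)
P(M) = C(2,0) × 0.507^2 × 0.493^0 = 1 × 0.257049 × 1.0000 = 0.257049
Relative intensity = 0.257049 / 0.499902 × 100 = 51.4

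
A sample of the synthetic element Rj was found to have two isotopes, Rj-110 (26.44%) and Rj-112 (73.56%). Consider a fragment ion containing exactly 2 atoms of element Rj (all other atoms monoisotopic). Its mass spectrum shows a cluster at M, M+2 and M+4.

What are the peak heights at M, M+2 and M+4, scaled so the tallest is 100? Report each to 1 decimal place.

12.9 : 71.9 : 100.0

The 2 Rj atoms are independent, so intensities follow the terms of (0.2644 + 0.7356)^2.
P(M) = 0.2644^2 = 0.069907
P(M+2) = 2 × 0.2644^1 × 0.7356^1 = 0.388985
P(M+4) = 0.7356^2 = 0.541107
The M+4 peak is largest (0.541107); scaling to 100 gives 12.9 : 71.9 : 100.0.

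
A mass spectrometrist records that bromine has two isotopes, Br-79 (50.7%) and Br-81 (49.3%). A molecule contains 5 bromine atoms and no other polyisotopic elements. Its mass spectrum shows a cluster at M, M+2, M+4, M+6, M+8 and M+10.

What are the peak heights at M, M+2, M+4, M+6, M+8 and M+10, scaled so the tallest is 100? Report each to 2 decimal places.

Expanding (0.507 + 0.493)^5:
P(M) = 0.507^5 = 0.033500
P(M+2) = 5 × 0.507^4 × 0.493^1 = 0.162873
P(M+4) = 10 × 0.507^3 × 0.493^2 = 0.316751
P(M+6) = 10 × 0.507^2 × 0.493^3 = 0.308004
P(M+8) = 5 × 0.507^1 × 0.493^4 = 0.149750
P(M+10) = 0.493^5 = 0.029123
The M+4 peak is largest (0.316751); scaling to 100 gives 10.58 : 51.42 : 100.00 : 97.24 : 47.28 : 9.19.

10.58 : 51.42 : 100.00 : 97.24 : 47.28 : 9.19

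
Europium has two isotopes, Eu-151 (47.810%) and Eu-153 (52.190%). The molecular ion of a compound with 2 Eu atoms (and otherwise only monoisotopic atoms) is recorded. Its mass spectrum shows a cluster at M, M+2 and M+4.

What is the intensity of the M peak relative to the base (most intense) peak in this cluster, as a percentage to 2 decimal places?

Binomial terms of (0.47810 + 0.52190)^2: M 0.2286, M+2 0.4990, M+4 0.2724 → M+2 is the base peak.
P(M+2) = C(2,1) × 0.47810^1 × 0.52190^1 = 2 × 0.4781 × 0.5219 = 0.499041 (base)
P(M) = C(2,0) × 0.47810^2 × 0.52190^0 = 1 × 0.22857961 × 1.0000 = 0.228580
Relative intensity = 0.228580 / 0.499041 × 100 = 45.80

45.80%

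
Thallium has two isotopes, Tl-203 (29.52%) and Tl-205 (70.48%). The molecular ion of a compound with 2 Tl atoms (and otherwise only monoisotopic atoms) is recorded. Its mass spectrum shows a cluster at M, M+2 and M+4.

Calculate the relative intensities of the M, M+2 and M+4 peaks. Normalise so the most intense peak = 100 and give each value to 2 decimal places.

Expanding (0.2952 + 0.7048)^2:
P(M) = 0.2952^2 = 0.087143
P(M+2) = 2 × 0.2952^1 × 0.7048^1 = 0.416114
P(M+4) = 0.7048^2 = 0.496743
The M+4 peak is largest (0.496743); scaling to 100 gives 17.54 : 83.77 : 100.00.

17.54 : 83.77 : 100.00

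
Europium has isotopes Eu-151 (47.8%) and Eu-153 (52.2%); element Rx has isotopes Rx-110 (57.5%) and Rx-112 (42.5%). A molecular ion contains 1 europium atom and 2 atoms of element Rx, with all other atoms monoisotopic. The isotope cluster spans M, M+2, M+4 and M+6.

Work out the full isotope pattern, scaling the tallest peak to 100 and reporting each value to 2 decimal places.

38.91 : 100.00 : 84.06 : 23.21

Europium pattern (n=1): 0.4780 : 0.5220
Element Rx pattern (n=2): 0.330625 : 0.48875 : 0.180625
Convolve the two distributions (both contribute in 2-u steps):
  M: 0.4780×0.330625 = 0.158039
  M+2: 0.4780×0.48875 + 0.5220×0.330625 = 0.406209
  M+4: 0.4780×0.180625 + 0.5220×0.48875 = 0.341466
  M+6: 0.5220×0.180625 = 0.094286
Scale to base peak (0.406209) = 100: 38.91 : 100.00 : 84.06 : 23.21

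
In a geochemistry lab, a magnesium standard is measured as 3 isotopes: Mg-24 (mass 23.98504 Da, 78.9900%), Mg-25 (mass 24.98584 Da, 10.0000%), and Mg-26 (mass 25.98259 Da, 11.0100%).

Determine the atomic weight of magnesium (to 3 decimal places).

Average mass = Σ (abundance × isotope mass) = 0.789900 × 23.98504 + 0.100000 × 24.98584 + 0.110100 × 25.98259
= 18.945783 + 2.498584 + 2.860683 = 24.305050 Da

24.305 Da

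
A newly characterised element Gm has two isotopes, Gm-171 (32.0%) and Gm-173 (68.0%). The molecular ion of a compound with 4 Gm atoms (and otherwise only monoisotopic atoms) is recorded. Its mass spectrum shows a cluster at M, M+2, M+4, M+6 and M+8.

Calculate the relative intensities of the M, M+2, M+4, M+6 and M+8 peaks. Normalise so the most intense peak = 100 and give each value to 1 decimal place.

The 4 Gm atoms are independent, so intensities follow the terms of (0.320 + 0.680)^4.
P(M) = 0.320^4 = 0.010486
P(M+2) = 4 × 0.320^3 × 0.680^1 = 0.089129
P(M+4) = 6 × 0.320^2 × 0.680^2 = 0.284099
P(M+6) = 4 × 0.320^1 × 0.680^3 = 0.402473
P(M+8) = 0.680^4 = 0.213814
The M+6 peak is largest (0.402473); scaling to 100 gives 2.6 : 22.1 : 70.6 : 100.0 : 53.1.

2.6 : 22.1 : 70.6 : 100.0 : 53.1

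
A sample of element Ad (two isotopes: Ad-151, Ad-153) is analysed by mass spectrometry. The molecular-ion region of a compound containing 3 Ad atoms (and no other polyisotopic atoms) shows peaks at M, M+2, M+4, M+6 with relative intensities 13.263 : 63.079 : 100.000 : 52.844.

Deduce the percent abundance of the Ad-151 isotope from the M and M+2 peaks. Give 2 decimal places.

38.68%

Write p for the Ad-151 fraction. I(M+2)/I(M) = [C(3,1)·p^2·(1−p)] / p^3 = 3·(1−p)/p = 63.079/13.263 = 4.7560
(1−p)/p = 4.7560/3 = 1.5853  ⇒  p = 1/(1 + 1.5853) = 0.3868
Ad-151: 38.68%, Ad-153: 61.32%.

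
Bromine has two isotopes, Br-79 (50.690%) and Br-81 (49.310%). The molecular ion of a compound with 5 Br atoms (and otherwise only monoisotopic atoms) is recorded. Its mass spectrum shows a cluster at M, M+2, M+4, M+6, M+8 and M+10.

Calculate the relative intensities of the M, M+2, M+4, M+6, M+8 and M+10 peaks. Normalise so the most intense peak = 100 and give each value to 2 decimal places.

Expanding (0.50690 + 0.49310)^5:
P(M) = 0.50690^5 = 0.033467
P(M+2) = 5 × 0.50690^4 × 0.49310^1 = 0.162777
P(M+4) = 10 × 0.50690^3 × 0.49310^2 = 0.316692
P(M+6) = 10 × 0.50690^2 × 0.49310^3 = 0.308070
P(M+8) = 5 × 0.50690^1 × 0.49310^4 = 0.149842
P(M+10) = 0.49310^5 = 0.029152
The M+4 peak is largest (0.316692); scaling to 100 gives 10.57 : 51.40 : 100.00 : 97.28 : 47.31 : 9.21.

10.57 : 51.40 : 100.00 : 97.28 : 47.31 : 9.21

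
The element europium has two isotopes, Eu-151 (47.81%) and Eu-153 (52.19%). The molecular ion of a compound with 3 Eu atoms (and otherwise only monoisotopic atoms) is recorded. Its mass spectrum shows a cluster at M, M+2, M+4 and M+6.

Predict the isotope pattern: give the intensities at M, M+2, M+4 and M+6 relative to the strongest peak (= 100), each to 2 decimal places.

27.97 : 91.61 : 100.00 : 36.39

The 3 Eu atoms are independent, so intensities follow the terms of (0.4781 + 0.5219)^3.
P(M) = 0.4781^3 = 0.109284
P(M+2) = 3 × 0.4781^2 × 0.5219^1 = 0.357887
P(M+4) = 3 × 0.4781^1 × 0.5219^2 = 0.390674
P(M+6) = 0.5219^3 = 0.142155
The M+4 peak is largest (0.390674); scaling to 100 gives 27.97 : 91.61 : 100.00 : 36.39.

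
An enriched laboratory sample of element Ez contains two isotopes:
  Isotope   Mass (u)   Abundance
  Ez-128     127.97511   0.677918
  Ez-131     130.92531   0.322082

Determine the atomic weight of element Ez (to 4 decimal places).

128.9253 u

The abundance-weighted mean is 0.677918 × 127.97511 + 0.322082 × 130.92531
= 86.756631 + 42.168686 = 128.925317 u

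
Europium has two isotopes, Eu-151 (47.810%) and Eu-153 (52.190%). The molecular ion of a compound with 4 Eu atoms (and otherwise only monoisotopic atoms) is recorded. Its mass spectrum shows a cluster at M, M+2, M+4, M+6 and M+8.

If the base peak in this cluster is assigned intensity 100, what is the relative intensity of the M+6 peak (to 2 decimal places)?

Binomial terms of (0.47810 + 0.52190)^4: M 0.0522, M+2 0.2281, M+4 0.3736, M+6 0.2719, M+8 0.0742 → M+4 is the base peak.
P(M+4) = C(4,2) × 0.47810^2 × 0.52190^2 = 6 × 0.22857961 × 0.27237961 = 0.373563 (base)
P(M+6) = C(4,3) × 0.47810^1 × 0.52190^3 = 4 × 0.4781 × 0.14215492 = 0.271857
Relative intensity = 0.271857 / 0.373563 × 100 = 72.77

72.77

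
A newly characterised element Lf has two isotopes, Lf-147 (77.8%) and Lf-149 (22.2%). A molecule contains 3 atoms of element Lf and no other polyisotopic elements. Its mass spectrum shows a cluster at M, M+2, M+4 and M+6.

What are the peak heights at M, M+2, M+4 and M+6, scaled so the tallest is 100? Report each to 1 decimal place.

The 3 Lf atoms are independent, so intensities follow the terms of (0.778 + 0.222)^3.
P(M) = 0.778^3 = 0.470911
P(M+2) = 3 × 0.778^2 × 0.222^1 = 0.403119
P(M+4) = 3 × 0.778^1 × 0.222^2 = 0.115029
P(M+6) = 0.222^3 = 0.010941
The M peak is largest (0.470911); scaling to 100 gives 100.0 : 85.6 : 24.4 : 2.3.

100.0 : 85.6 : 24.4 : 2.3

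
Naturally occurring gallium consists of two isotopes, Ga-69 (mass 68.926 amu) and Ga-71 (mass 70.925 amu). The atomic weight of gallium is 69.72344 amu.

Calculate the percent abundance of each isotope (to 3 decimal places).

Writing the weighted mean with unknown fraction x of Ga-69:
68.926·x + 70.925·(1 − x) = 69.72344
(68.926 − 70.925)·x = 69.72344 − 70.925
x = -1.20156 / -1.999 = 0.60108 → 60.108% Ga-69, 39.892% Ga-71.

Ga-69: 60.108%, Ga-71: 39.892%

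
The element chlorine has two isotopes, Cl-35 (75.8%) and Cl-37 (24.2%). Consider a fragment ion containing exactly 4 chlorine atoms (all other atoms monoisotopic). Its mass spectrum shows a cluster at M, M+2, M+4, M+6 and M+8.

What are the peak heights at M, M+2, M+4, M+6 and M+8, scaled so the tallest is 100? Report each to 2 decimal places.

78.31 : 100.00 : 47.89 : 10.19 : 0.81

Each Cl atom is independently Cl-35 (p = 0.758) or Cl-37 (q = 0.242); the cluster is the binomial expansion (p + q)^4.
P(M) = 0.758^4 = 0.330124
P(M+2) = 4 × 0.758^3 × 0.242^1 = 0.421583
P(M+4) = 6 × 0.758^2 × 0.242^2 = 0.201893
P(M+6) = 4 × 0.758^1 × 0.242^3 = 0.042971
P(M+8) = 0.242^4 = 0.003430
The M+2 peak is largest (0.421583); scaling to 100 gives 78.31 : 100.00 : 47.89 : 10.19 : 0.81.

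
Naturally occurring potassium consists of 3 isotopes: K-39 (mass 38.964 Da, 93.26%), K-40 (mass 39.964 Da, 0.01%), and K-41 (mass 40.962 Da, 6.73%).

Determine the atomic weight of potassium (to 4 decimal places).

39.0986 Da

Ar = Σ fᵢ·mᵢ = 0.9326 × 38.964 + 0.0001 × 39.964 + 0.0673 × 40.962
= 36.33783 + 0.00400 + 2.75674 = 39.09857 Da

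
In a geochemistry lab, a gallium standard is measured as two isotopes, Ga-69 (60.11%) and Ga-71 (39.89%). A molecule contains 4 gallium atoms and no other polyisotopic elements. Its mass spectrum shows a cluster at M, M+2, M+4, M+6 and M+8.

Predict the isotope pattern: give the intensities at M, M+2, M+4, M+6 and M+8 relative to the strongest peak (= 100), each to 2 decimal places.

Each Ga atom is independently Ga-69 (p = 0.6011) or Ga-71 (q = 0.3989); the cluster is the binomial expansion (p + q)^4.
P(M) = 0.6011^4 = 0.130553
P(M+2) = 4 × 0.6011^3 × 0.3989^1 = 0.346549
P(M+4) = 6 × 0.6011^2 × 0.3989^2 = 0.344963
P(M+6) = 4 × 0.6011^1 × 0.3989^3 = 0.152616
P(M+8) = 0.3989^4 = 0.025320
The M+2 peak is largest (0.346549); scaling to 100 gives 37.67 : 100.00 : 99.54 : 44.04 : 7.31.

37.67 : 100.00 : 99.54 : 44.04 : 7.31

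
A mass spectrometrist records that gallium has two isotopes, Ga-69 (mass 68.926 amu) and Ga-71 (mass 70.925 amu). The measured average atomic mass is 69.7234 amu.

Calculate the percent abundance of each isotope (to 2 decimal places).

Ga-69: 60.11%, Ga-71: 39.89%

Writing the weighted mean with unknown fraction x of Ga-69:
68.926·x + 70.925·(1 − x) = 69.7234
(68.926 − 70.925)·x = 69.7234 − 70.925
x = -1.2016 / -1.999 = 0.60110 → 60.11% Ga-69, 39.89% Ga-71.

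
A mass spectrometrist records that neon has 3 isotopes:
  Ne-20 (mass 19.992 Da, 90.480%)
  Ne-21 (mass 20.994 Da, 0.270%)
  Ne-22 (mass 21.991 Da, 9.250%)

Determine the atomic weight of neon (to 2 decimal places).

The abundance-weighted mean is 0.90480 × 19.992 + 0.00270 × 20.994 + 0.09250 × 21.991
= 18.0888 + 0.0567 + 2.0342 = 20.1797 Da

20.18 Da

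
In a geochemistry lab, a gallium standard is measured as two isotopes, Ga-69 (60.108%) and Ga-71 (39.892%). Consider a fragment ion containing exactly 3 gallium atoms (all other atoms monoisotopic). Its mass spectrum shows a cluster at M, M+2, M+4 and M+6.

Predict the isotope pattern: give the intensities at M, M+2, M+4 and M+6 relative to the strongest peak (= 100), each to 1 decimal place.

The 3 Ga atoms are independent, so intensities follow the terms of (0.60108 + 0.39892)^3.
P(M) = 0.60108^3 = 0.217169
P(M+2) = 3 × 0.60108^2 × 0.39892^1 = 0.432386
P(M+4) = 3 × 0.60108^1 × 0.39892^2 = 0.286963
P(M+6) = 0.39892^3 = 0.063483
The M+2 peak is largest (0.432386); scaling to 100 gives 50.2 : 100.0 : 66.4 : 14.7.

50.2 : 100.0 : 66.4 : 14.7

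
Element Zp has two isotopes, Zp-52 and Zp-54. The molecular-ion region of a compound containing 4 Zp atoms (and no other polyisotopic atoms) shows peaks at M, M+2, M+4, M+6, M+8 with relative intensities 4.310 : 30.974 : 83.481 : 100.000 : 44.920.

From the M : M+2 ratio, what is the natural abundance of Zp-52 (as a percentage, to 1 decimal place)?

Let p = fractional abundance of Zp-52. I(M+2)/I(M) = [C(4,1)·p^3·(1−p)] / p^4 = 4·(1−p)/p = 30.974/4.310 = 7.1865
(1−p)/p = 7.1865/4 = 1.7966  ⇒  p = 1/(1 + 1.7966) = 0.3576
Zp-52: 35.8%, Zp-54: 64.2%.

35.8%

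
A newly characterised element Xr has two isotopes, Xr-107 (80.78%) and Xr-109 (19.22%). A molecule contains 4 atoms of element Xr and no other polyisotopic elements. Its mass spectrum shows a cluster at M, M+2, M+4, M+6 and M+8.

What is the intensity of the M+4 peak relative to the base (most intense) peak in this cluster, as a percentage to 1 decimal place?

Term probabilities: M 0.4258, M+2 0.4053, M+4 0.1446, M+6 0.0229, M+8 0.0014. Base peak = M.
P(M) = C(4,0) × 0.8078^4 × 0.1922^0 = 1 × 0.42580955 × 1.0000 = 0.425810 (base)
P(M+4) = C(4,2) × 0.8078^2 × 0.1922^2 = 6 × 0.65254084 × 0.03694084 = 0.144632
Relative intensity = 0.144632 / 0.425810 × 100 = 34.0

34.0%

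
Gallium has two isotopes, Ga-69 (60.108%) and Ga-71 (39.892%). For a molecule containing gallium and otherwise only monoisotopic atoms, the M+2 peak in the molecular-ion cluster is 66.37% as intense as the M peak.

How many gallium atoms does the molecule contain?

The M+2/M ratio from n Ga atoms is n · q/p = n · 0.39892/0.60108.
n = 0.6637 × 0.60108/0.39892 = 1.00 ≈ 1

1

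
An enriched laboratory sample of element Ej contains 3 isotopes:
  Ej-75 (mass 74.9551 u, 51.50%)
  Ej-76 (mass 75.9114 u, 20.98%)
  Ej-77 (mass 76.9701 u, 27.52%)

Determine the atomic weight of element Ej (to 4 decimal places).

75.7103 u

Average mass = Σ (abundance × isotope mass) = 0.5150 × 74.9551 + 0.2098 × 75.9114 + 0.2752 × 76.9701
= 38.60188 + 15.92621 + 21.18217 = 75.71026 u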